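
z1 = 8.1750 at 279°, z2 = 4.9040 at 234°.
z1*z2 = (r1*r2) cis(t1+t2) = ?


r = 8.1750 * 4.9040 = 40.0902
theta = 279° + 234° = 513° = 153° (mod 360)

40.0902 cis(153°)


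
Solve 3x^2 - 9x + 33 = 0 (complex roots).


disc = (-9)^2 - 4*3*33 = 81 - 396 = -315
sqrt(|disc|) = sqrt(315) = 17.7482
Real part = 9/(2*3) = 1.5000
Imag part = 17.7482/(2*3) = 2.9580

1.5000 ± 2.9580i


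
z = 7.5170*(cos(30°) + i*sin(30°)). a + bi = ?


a = 7.5170*cos(30°) = 7.5170*0.86603 = 6.5099
b = 7.5170*sin(30°) = 7.5170*0.5 = 3.7585

6.5099 + 3.7585i


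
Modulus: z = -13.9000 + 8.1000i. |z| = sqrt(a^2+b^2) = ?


|z| = sqrt((-13.9)^2 + 8.1^2) = sqrt(193.21 + 65.61) = sqrt(258.82) = 16.0879

|z| = 16.0879


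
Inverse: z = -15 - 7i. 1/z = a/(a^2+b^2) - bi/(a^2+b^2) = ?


|z|^2 = 225+49 = 274
1/z = (-15 + 7i)/274

1/z = -0.0547 + 0.0255i


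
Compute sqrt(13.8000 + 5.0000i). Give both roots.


|z| = sqrt(190.44+25) = 14.6779
sqrt((|z|+a)/2) = sqrt((14.6779+13.8)/2) = sqrt(14.2389) = 3.7735
sqrt((|z|-a)/2) = sqrt((14.6779-13.8)/2) = sqrt(0.4389) = 0.6625

±(3.7735 + 0.6625i) i.e. 3.7735 + 0.6625i and -3.7735 - 0.6625i


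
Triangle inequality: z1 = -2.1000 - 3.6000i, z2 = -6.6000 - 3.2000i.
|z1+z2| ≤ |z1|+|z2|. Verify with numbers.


|z1| = sqrt((-2.1)^2 + (-3.6)^2) = sqrt(17.37) = 4.1677
|z2| = sqrt((-6.6)^2 + (-3.2)^2) = sqrt(53.8) = 7.3348
z1+z2 = -8.7000 - 6.8000i
|z1+z2| = sqrt(121.93) = 11.0422
|z1|+|z2| = 4.1677 + 7.3348 = 11.5025

|z1+z2| = 11.0422 ≤ |z1|+|z2| = 11.5025 (verified)


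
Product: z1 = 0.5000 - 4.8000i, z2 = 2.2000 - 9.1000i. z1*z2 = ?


Real = 0.5*2.2 - (-4.8)*(-9.1) = 1.1 - 43.68 = -42.58
Imag = 0.5*(-9.1) + 2.2*(-4.8) = -4.55 - (10.56) = -15.11

-42.5800 - 15.1100i


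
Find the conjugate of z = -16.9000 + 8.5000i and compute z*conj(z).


z_bar = -16.9000 - 8.5000i
z*z_bar = (-16.9)^2 + 8.5^2 = 285.61 + 72.25 = 357.86

z_bar = -16.9000 - 8.5000i, z*z_bar = 357.86


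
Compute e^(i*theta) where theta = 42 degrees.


cos(42°) = 0.7431
sin(42°) = 0.6691

e^(i*42°) = 0.7431 + 0.6691i


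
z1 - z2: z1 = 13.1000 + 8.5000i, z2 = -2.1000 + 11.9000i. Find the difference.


Real: 13.1 + 2.1 = 15.2
Imag: 8.5 - 11.9 = -3.4

15.2000 - 3.4000i


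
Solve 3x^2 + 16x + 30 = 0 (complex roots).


disc = 16^2 - 4*3*30 = 256 - 360 = -104
sqrt(|disc|) = sqrt(104) = 10.1980
Real part = -16/(2*3) = -2.6667
Imag part = 10.1980/(2*3) = 1.6997

-2.6667 ± 1.6997i


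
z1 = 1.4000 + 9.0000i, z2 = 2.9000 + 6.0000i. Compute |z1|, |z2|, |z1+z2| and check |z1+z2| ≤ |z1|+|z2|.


|z1| = sqrt(1.4^2 + 9^2) = sqrt(82.96) = 9.1082
|z2| = sqrt(2.9^2 + 6^2) = sqrt(44.41) = 6.6641
z1+z2 = 4.3000 + 15.0000i
|z1+z2| = sqrt(243.49) = 15.6042
|z1|+|z2| = 9.1082 + 6.6641 = 15.7723

|z1+z2| = 15.6042 ≤ |z1|+|z2| = 15.7723 (verified)


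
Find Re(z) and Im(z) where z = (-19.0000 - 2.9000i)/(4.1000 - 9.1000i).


Multiply by conjugate: (-19.0000 - 2.9000i)(4.1000 + 9.1000i) / (4.1^2 + (-9.1)^2)
Numerator real = -19*4.1 - (2.9)*(-9.1) = -51.51
Numerator imag = -2.9*4.1 - (-19)*(-9.1) = -184.79
Denominator = 99.62
Re(z) = -51.51/99.62 = -0.5171
Im(z) = -184.79/99.62 = -1.8549

Re(z) = -0.5171, Im(z) = -1.8549


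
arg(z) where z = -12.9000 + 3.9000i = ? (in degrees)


Re = -12.9, Im = 3.9
arg = atan2(3.9, -12.9) = 163.1786 degrees

arg(z) = 163.1786 degrees


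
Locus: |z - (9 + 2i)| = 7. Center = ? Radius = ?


|z - z0| = r is a circle with center z0 and radius r.
Center = (9, 2), radius = 7

Circle with center (9, 2) and radius 7


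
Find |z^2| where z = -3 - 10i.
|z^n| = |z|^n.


|z| = sqrt(9+100) = sqrt(109) = 10.4403
|z^2| = |z|^2 = (sqrt(109))^2 = 109

|z^2| = 109


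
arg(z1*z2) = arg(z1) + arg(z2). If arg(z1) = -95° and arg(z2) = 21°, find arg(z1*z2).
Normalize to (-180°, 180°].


arg(z1*z2) = -95° + 21° = -74°
Normalized to (-180°, 180°]: -74°

-74°


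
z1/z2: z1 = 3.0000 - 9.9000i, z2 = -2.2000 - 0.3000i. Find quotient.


Conjugate of z2 = -2.2000 + 0.3000i
Numerator: (3.0000 - 9.9000i)(-2.2000 + 0.3000i) = -3.6300 + 22.6800i
Denominator: (-2.2)^2 + (-0.3)^2 = 4.93
Result = (-3.6300 + 22.6800i)/4.93

-0.7363 + 4.6004i


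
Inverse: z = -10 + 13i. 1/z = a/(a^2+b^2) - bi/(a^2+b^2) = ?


|z|^2 = 100+169 = 269
1/z = (-10 - 13i)/269

1/z = -0.0372 - 0.0483i


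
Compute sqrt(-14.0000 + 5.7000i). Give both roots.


|z| = sqrt(196+32.49) = 15.1159
sqrt((|z|+a)/2) = sqrt((15.1159+(-14))/2) = sqrt(0.5579) = 0.7470
sqrt((|z|-a)/2) = sqrt((15.1159-(-14))/2) = sqrt(14.5579) = 3.8155

±(0.7470 + 3.8155i) i.e. 0.7470 + 3.8155i and -0.7470 - 3.8155i


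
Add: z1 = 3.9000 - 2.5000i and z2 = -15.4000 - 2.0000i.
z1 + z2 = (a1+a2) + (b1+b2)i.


Real: 3.9 - 15.4 = -11.5
Imag: -2.5 - 2 = -4.5

-11.5000 - 4.5000i


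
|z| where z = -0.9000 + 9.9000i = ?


|z| = sqrt((-0.9)^2 + 9.9^2) = sqrt(0.81 + 98.01) = sqrt(98.82) = 9.9408

|z| = 9.9408


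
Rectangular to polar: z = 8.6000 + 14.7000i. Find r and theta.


r = sqrt(73.96+216.09) = sqrt(290.05) = 17.0309
theta = atan2(14.7, 8.6) = 59.6709 degrees

r = 17.0309, theta = 59.6709 degrees


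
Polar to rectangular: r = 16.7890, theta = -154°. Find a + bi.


a = 16.7890*cos(-154°) = 16.7890*(-0.898794) = -15.0899
b = 16.7890*sin(-154°) = 16.7890*(-0.43837) = -7.3598

-15.0899 - 7.3598i


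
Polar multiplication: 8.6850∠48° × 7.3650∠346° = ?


r = 8.6850 * 7.3650 = 63.9650
theta = 48° + 346° = 394° = 34° (mod 360)

63.9650 cis(34°)


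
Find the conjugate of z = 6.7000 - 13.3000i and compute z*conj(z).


z_bar = 6.7000 + 13.3000i
z*z_bar = 6.7^2 + (-13.3)^2 = 44.89 + 176.89 = 221.78

z_bar = 6.7000 + 13.3000i, z*z_bar = 221.78


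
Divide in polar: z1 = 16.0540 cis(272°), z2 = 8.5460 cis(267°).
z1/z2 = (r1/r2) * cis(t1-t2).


r = 16.0540 / 8.5460 = 1.8785
theta = 272° - 267° = 5° = 5° (mod 360)

1.8785 cis(5°)


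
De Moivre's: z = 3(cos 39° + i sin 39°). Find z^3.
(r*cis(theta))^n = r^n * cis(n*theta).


r^3 = 3^3 = 27
n*theta = 3*39° = 117° = 117° (mod 360)
a = 27*cos(117°) = -12.2577
b = 27*sin(117°) = 24.0572

27 cis(117°) = -12.2577 + 24.0572i


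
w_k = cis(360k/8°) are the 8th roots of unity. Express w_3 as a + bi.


Angle = 360*3/8 = 135°
a = cos(135°) = -0.7071
b = sin(135°) = 0.7071

-0.7071 + 0.7071i


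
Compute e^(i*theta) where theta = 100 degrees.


cos(100°) = -0.1736
sin(100°) = 0.9848

e^(i*100°) = -0.1736 + 0.9848i


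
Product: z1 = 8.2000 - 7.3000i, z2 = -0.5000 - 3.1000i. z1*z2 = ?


Real = 8.2*(-0.5) - (-7.3)*(-3.1) = -4.1 - 22.63 = -26.73
Imag = 8.2*(-3.1) - (0.5)*(-7.3) = -25.42 + 3.65 = -21.77

-26.7300 - 21.7700i


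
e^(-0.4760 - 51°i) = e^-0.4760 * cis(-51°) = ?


e^-0.4760 = 0.6213
cos(-51°) = 0.6293
sin(-51°) = -0.7771
Real = 0.6213*0.6293 = 0.3910
Imag = 0.6213*(-0.7771) = -0.4828

0.3910 - 0.4828i


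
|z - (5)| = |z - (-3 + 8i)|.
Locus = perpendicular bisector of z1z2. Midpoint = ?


Equal distances means the locus is the perpendicular bisector of z1 and z2.
Midpoint = ((5+(-3))/2, (0+8)/2) = (1.0000, 4.0000)

Perpendicular bisector through (1.0000, 4.0000)


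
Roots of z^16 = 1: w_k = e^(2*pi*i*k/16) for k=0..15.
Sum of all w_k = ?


The sum of all 16th roots of unity is 0.
Geometric series: (1 - w^16)/(1 - w) = (1-1)/(1-w) = 0 since w^16 = 1, w ≠ 1.
Alternatively: coefficient of z^15 in z^16 - 1 is 0.

0


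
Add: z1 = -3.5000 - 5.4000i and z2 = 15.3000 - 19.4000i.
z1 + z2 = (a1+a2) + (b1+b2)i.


Real: -3.5 + 15.3 = 11.8
Imag: -5.4 - 19.4 = -24.8

11.8000 - 24.8000i


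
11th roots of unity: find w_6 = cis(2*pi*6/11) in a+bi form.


Angle = 360*6/11 = 196.3636°
a = cos(196.3636°) = -0.9595
b = sin(196.3636°) = -0.2817

-0.9595 - 0.2817i


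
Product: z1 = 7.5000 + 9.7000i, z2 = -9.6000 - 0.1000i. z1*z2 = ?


Real = 7.5*(-9.6) - 9.7*(-0.1) = -72 - (-0.97) = -71.03
Imag = 7.5*(-0.1) - (9.6)*9.7 = -0.75 - (93.12) = -93.87

-71.0300 - 93.8700i


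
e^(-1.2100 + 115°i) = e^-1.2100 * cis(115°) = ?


e^-1.2100 = 0.2982
cos(115°) = -0.4226
sin(115°) = 0.9063
Real = 0.2982*(-0.4226) = -0.1260
Imag = 0.2982*0.9063 = 0.2703

-0.1260 + 0.2703i


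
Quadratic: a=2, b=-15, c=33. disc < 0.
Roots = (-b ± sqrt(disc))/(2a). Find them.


disc = (-15)^2 - 4*2*33 = 225 - 264 = -39
sqrt(|disc|) = sqrt(39) = 6.2450
Real part = 15/(2*2) = 3.7500
Imag part = 6.2450/(2*2) = 1.5612

3.7500 ± 1.5612i


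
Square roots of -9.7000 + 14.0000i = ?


|z| = sqrt(94.09+196) = 17.0320
sqrt((|z|+a)/2) = sqrt((17.0320+(-9.7))/2) = sqrt(3.6660) = 1.9147
sqrt((|z|-a)/2) = sqrt((17.0320-(-9.7))/2) = sqrt(13.3660) = 3.6560

±(1.9147 + 3.6560i) i.e. 1.9147 + 3.6560i and -1.9147 - 3.6560i


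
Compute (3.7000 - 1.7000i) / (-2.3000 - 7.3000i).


Conjugate of z2 = -2.3000 + 7.3000i
Numerator: (3.7000 - 1.7000i)(-2.3000 + 7.3000i) = 3.9000 + 30.9200i
Denominator: (-2.3)^2 + (-7.3)^2 = 58.58
Result = (3.9000 + 30.9200i)/58.58

0.0666 + 0.5278i


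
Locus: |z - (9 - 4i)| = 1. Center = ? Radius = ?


|z - z0| = r is a circle with center z0 and radius r.
Center = (9, -4), radius = 1

Circle with center (9, -4) and radius 1


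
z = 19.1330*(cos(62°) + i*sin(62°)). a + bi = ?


a = 19.1330*cos(62°) = 19.1330*0.46947 = 8.9824
b = 19.1330*sin(62°) = 19.1330*0.882948 = 16.8934

8.9824 + 16.8934i


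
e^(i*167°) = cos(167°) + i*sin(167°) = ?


cos(167°) = -0.9744
sin(167°) = 0.2250

e^(i*167°) = -0.9744 + 0.2250i


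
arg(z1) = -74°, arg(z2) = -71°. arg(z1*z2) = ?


arg(z1*z2) = -74° - 71° = -145°
Normalized to (-180°, 180°]: -145°

-145°


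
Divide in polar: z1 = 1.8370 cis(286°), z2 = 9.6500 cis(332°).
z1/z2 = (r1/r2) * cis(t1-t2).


r = 1.8370 / 9.6500 = 0.1904
theta = 286° - 332° = -46° = 314° (mod 360)

0.1904 cis(314°)


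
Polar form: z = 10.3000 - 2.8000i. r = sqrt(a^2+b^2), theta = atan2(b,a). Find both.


r = sqrt(106.09+7.84) = sqrt(113.93) = 10.6738
theta = atan2(-2.8, 10.3) = -15.2080 degrees

r = 10.6738, theta = -15.2080 degrees


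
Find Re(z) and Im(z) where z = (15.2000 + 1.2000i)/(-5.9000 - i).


Multiply by conjugate: (15.2000 + 1.2000i)(-5.9000 + i) / ((-5.9)^2 + (-1)^2)
Numerator real = 15.2*(-5.9) + 1.2*(-1) = -90.88
Numerator imag = 1.2*(-5.9) - 15.2*(-1) = 8.12
Denominator = 35.81
Re(z) = -90.88/35.81 = -2.5378
Im(z) = 8.12/35.81 = 0.2268

Re(z) = -2.5378, Im(z) = 0.2268


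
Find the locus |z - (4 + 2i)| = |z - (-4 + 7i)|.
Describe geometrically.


Equal distances means the locus is the perpendicular bisector of z1 and z2.
Midpoint = ((4+(-4))/2, (2+7)/2) = (0, 4.5000)

Perpendicular bisector through (0, 4.5000)


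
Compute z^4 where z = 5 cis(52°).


r^4 = 5^4 = 625
n*theta = 4*52° = 208° = 208° (mod 360)
a = 625*cos(208°) = -551.8422
b = 625*sin(208°) = -293.4197

625 cis(208°) = -551.8422 - 293.4197i


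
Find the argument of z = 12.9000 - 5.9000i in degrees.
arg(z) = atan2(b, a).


Re = 12.9, Im = -5.9
arg = atan2(-5.9, 12.9) = -24.5777 degrees

arg(z) = -24.5777 degrees


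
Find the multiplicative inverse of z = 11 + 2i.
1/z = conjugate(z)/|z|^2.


|z|^2 = 121+4 = 125
1/z = (11 - 2i)/125

1/z = 0.0880 - 0.0160i


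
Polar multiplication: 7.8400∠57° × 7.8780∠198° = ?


r = 7.8400 * 7.8780 = 61.7635
theta = 57° + 198° = 255° = 255° (mod 360)

61.7635 cis(255°)


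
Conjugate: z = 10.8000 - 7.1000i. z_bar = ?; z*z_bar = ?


z_bar = 10.8000 + 7.1000i
z*z_bar = 10.8^2 + (-7.1)^2 = 116.64 + 50.41 = 167.05

z_bar = 10.8000 + 7.1000i, z*z_bar = 167.05


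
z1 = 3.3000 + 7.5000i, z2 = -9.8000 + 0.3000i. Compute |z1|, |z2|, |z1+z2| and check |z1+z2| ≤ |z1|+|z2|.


|z1| = sqrt(3.3^2 + 7.5^2) = sqrt(67.14) = 8.1939
|z2| = sqrt((-9.8)^2 + 0.3^2) = sqrt(96.13) = 9.8046
z1+z2 = -6.5000 + 7.8000i
|z1+z2| = sqrt(103.09) = 10.1533
|z1|+|z2| = 8.1939 + 9.8046 = 17.9985

|z1+z2| = 10.1533 ≤ |z1|+|z2| = 17.9985 (verified)


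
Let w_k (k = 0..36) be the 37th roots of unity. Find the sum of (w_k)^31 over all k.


The roots are w_k = w^k with w = e^(2*pi*i/37), and (w^k)^31 = (w^31)^k.
So S = 1 + u + u^2 + ... + u^(36) with u = w^31.
31 = 0*37 + 31, so 31 is not a multiple of 37: u = w^31 ≠ 1 (w is a primitive 37th root), while u^37 = (w^37)^31 = 1.
Geometric series: S = (1 - u^37)/(1 - u) = (1 - 1)/(1 - u) = 0

S = 0


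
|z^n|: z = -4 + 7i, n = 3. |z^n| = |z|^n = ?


|z| = sqrt(16+49) = sqrt(65) = 8.0623
|z^3| = |z|^3 = (sqrt(65))^3 = 65*sqrt(65)

|z^3| = 65*sqrt(65) ≈ 524.0468


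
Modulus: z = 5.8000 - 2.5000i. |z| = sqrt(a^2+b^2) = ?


|z| = sqrt(5.8^2 + (-2.5)^2) = sqrt(33.64 + 6.25) = sqrt(39.89) = 6.3159

|z| = 6.3159


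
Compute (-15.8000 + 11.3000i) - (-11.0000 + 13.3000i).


Real: -15.8 + 11 = -4.8
Imag: 11.3 - 13.3 = -2

-4.8000 - 2.0000i


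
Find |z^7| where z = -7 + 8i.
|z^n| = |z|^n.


|z| = sqrt(49+64) = sqrt(113) = 10.6301
|z^7| = |z|^7 = (sqrt(113))^7 = 113^3 * sqrt(113) = 1442897*sqrt(113)

|z^7| = 1442897*sqrt(113) ≈ 15338205.5028


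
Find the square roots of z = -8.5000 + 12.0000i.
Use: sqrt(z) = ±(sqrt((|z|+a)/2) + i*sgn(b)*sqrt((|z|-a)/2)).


|z| = sqrt(72.25+144) = 14.7054
sqrt((|z|+a)/2) = sqrt((14.7054+(-8.5))/2) = sqrt(3.1027) = 1.7615
sqrt((|z|-a)/2) = sqrt((14.7054-(-8.5))/2) = sqrt(11.6027) = 3.4063

±(1.7615 + 3.4063i) i.e. 1.7615 + 3.4063i and -1.7615 - 3.4063i


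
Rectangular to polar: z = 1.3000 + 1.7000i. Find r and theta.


r = sqrt(1.69+2.89) = sqrt(4.58) = 2.1401
theta = atan2(1.7, 1.3) = 52.5946 degrees

r = 2.1401, theta = 52.5946 degrees


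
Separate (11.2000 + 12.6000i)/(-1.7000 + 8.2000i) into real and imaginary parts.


Multiply by conjugate: (11.2000 + 12.6000i)(-1.7000 - 8.2000i) / ((-1.7)^2 + 8.2^2)
Numerator real = 11.2*(-1.7) + 12.6*8.2 = 84.28
Numerator imag = 12.6*(-1.7) - 11.2*8.2 = -113.26
Denominator = 70.13
Re(z) = 84.28/70.13 = 1.2018
Im(z) = -113.26/70.13 = -1.6150

Re(z) = 1.2018, Im(z) = -1.6150


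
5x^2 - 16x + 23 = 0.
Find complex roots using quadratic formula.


disc = (-16)^2 - 4*5*23 = 256 - 460 = -204
sqrt(|disc|) = sqrt(204) = 14.2829
Real part = 16/(2*5) = 1.6000
Imag part = 14.2829/(2*5) = 1.4283

1.6000 ± 1.4283i


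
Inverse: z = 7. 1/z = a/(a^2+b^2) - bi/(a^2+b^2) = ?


|z|^2 = 49+0 = 49
1/z = (7 - 0i)/49

1/z = 0.1429 + 0i


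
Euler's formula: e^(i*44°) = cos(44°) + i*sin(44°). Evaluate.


cos(44°) = 0.7193
sin(44°) = 0.6947

e^(i*44°) = 0.7193 + 0.6947i


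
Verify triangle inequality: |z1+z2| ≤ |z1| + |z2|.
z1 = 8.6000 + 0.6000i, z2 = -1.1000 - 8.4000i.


|z1| = sqrt(8.6^2 + 0.6^2) = sqrt(74.32) = 8.6209
|z2| = sqrt((-1.1)^2 + (-8.4)^2) = sqrt(71.77) = 8.4717
z1+z2 = 7.5000 - 7.8000i
|z1+z2| = sqrt(117.09) = 10.8208
|z1|+|z2| = 8.6209 + 8.4717 = 17.0926

|z1+z2| = 10.8208 ≤ |z1|+|z2| = 17.0926 (verified)


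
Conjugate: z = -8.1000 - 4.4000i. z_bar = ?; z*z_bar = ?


z_bar = -8.1000 + 4.4000i
z*z_bar = (-8.1)^2 + (-4.4)^2 = 65.61 + 19.36 = 84.97

z_bar = -8.1000 + 4.4000i, z*z_bar = 84.97


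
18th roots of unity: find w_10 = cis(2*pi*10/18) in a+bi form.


Angle = 360*10/18 = 200°
a = cos(200°) = -0.9397
b = sin(200°) = -0.3420

-0.9397 - 0.3420i


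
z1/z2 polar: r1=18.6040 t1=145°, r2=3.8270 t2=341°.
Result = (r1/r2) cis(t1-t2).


r = 18.6040 / 3.8270 = 4.8612
theta = 145° - 341° = -196° = 164° (mod 360)

4.8612 cis(164°)


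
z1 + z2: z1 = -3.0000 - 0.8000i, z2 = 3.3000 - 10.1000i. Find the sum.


Real: -3 + 3.3 = 0.3
Imag: -0.8 - 10.1 = -10.9

0.3000 - 10.9000i


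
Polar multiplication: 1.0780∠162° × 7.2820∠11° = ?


r = 1.0780 * 7.2820 = 7.8500
theta = 162° + 11° = 173° = 173° (mod 360)

7.8500 cis(173°)


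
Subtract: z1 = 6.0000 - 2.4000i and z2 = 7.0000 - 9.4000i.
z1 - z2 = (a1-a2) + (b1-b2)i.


Real: 6 - 7 = -1
Imag: -2.4 + 9.4 = 7

-1.0000 + 7.0000i


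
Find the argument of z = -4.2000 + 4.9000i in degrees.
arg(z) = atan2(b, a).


Re = -4.2, Im = 4.9
arg = atan2(4.9, -4.2) = 130.6013 degrees

arg(z) = 130.6013 degrees


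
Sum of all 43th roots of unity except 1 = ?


With w = e^(2*pi*i/43), all 43 of the 43th roots of unity w^0 = 1, w, ..., w^(42) sum to 0: 1 + w + ... + w^(42) = (1 - w^43)/(1 - w) = 0 since w^43 = 1, w ≠ 1.
Removing the root 1: w + w^2 + ... + w^(42) = 0 - 1 = -1

Sum = -1


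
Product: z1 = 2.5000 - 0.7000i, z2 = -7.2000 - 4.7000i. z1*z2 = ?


Real = 2.5*(-7.2) - (-0.7)*(-4.7) = -18 - 3.29 = -21.29
Imag = 2.5*(-4.7) - (7.2)*(-0.7) = -11.75 + 5.04 = -6.71

-21.2900 - 6.7100i


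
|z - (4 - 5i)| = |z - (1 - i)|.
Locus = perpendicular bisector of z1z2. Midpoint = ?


Equal distances means the locus is the perpendicular bisector of z1 and z2.
Midpoint = ((4+1)/2, (-5+(-1))/2) = (2.5000, -3.0000)

Perpendicular bisector through (2.5000, -3.0000)


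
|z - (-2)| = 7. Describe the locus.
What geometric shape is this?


|z - z0| = r is a circle with center z0 and radius r.
Center = (-2, 0), radius = 7

Circle with center (-2, 0) and radius 7


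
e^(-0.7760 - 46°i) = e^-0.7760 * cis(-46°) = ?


e^-0.7760 = 0.46024
cos(-46°) = 0.6947
sin(-46°) = -0.7193
Real = 0.46024*0.6947 = 0.3197
Imag = 0.46024*(-0.7193) = -0.3311

0.3197 - 0.3311i


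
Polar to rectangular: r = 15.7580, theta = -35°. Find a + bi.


a = 15.7580*cos(-35°) = 15.7580*0.81915 = 12.9082
b = 15.7580*sin(-35°) = 15.7580*(-0.573576) = -9.0384

12.9082 - 9.0384i


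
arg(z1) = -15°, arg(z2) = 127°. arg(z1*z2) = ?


arg(z1*z2) = -15° + 127° = 112°
Normalized to (-180°, 180°]: 112°

112°


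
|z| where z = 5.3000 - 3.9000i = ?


|z| = sqrt(5.3^2 + (-3.9)^2) = sqrt(28.09 + 15.21) = sqrt(43.3) = 6.5803

|z| = 6.5803


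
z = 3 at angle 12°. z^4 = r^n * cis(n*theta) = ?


r^4 = 3^4 = 81
n*theta = 4*12° = 48° = 48° (mod 360)
a = 81*cos(48°) = 54.1996
b = 81*sin(48°) = 60.1947

81 cis(48°) = 54.1996 + 60.1947i


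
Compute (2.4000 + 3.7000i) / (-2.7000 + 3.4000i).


Conjugate of z2 = -2.7000 - 3.4000i
Numerator: (2.4000 + 3.7000i)(-2.7000 - 3.4000i) = 6.1000 - 18.1500i
Denominator: (-2.7)^2 + 3.4^2 = 18.85
Result = (6.1000 - 18.1500i)/18.85

0.3236 - 0.9629i


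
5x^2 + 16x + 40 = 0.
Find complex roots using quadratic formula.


disc = 16^2 - 4*5*40 = 256 - 800 = -544
sqrt(|disc|) = sqrt(544) = 23.3238
Real part = -16/(2*5) = -1.6000
Imag part = 23.3238/(2*5) = 2.3324

-1.6000 ± 2.3324i


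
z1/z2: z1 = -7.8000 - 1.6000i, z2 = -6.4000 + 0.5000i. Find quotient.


Conjugate of z2 = -6.4000 - 0.5000i
Numerator: (-7.8000 - 1.6000i)(-6.4000 - 0.5000i) = 49.1200 + 14.1400i
Denominator: (-6.4)^2 + 0.5^2 = 41.21
Result = (49.1200 + 14.1400i)/41.21

1.1919 + 0.3431i


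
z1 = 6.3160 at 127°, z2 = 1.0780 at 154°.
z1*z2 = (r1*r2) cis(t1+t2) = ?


r = 6.3160 * 1.0780 = 6.8086
theta = 127° + 154° = 281° = 281° (mod 360)

6.8086 cis(281°)


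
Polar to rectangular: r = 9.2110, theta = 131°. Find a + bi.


a = 9.2110*cos(131°) = 9.2110*(-0.65606) = -6.0430
b = 9.2110*sin(131°) = 9.2110*0.75471 = 6.9516

-6.0430 + 6.9516i


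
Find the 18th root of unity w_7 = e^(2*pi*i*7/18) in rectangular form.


Angle = 360*7/18 = 140°
a = cos(140°) = -0.7660
b = sin(140°) = 0.6428

-0.7660 + 0.6428i


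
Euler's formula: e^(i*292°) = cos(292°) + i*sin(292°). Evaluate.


cos(292°) = 0.3746
sin(292°) = -0.9272

e^(i*292°) = 0.3746 - 0.9272i


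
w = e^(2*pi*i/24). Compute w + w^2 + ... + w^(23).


With w = e^(2*pi*i/24), all 24 of the 24th roots of unity w^0 = 1, w, ..., w^(23) sum to 0: 1 + w + ... + w^(23) = (1 - w^24)/(1 - w) = 0 since w^24 = 1, w ≠ 1.
Removing the root 1: w + w^2 + ... + w^(23) = 0 - 1 = -1

Sum = -1


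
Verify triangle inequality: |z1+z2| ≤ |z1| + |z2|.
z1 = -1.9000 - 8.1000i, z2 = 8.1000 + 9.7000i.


|z1| = sqrt((-1.9)^2 + (-8.1)^2) = sqrt(69.22) = 8.3199
|z2| = sqrt(8.1^2 + 9.7^2) = sqrt(159.7) = 12.6372
z1+z2 = 6.2000 + 1.6000i
|z1+z2| = sqrt(41) = 6.4031
|z1|+|z2| = 8.3199 + 12.6372 = 20.9571

|z1+z2| = 6.4031 ≤ |z1|+|z2| = 20.9571 (verified)


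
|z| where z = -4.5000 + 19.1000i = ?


|z| = sqrt((-4.5)^2 + 19.1^2) = sqrt(20.25 + 364.81) = sqrt(385.06) = 19.6229

|z| = 19.6229


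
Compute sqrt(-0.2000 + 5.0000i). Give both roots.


|z| = sqrt(0.04+25) = 5.0040
sqrt((|z|+a)/2) = sqrt((5.0040+(-0.2))/2) = sqrt(2.4020) = 1.5498
sqrt((|z|-a)/2) = sqrt((5.0040-(-0.2))/2) = sqrt(2.6020) = 1.6131

±(1.5498 + 1.6131i) i.e. 1.5498 + 1.6131i and -1.5498 - 1.6131i


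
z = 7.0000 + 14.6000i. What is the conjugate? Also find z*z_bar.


z_bar = 7.0000 - 14.6000i
z*z_bar = 7^2 + 14.6^2 = 49 + 213.16 = 262.16

z_bar = 7.0000 - 14.6000i, z*z_bar = 262.16


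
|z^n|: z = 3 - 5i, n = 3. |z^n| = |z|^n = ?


|z| = sqrt(9+25) = sqrt(34) = 5.8310
|z^3| = |z|^3 = (sqrt(34))^3 = 34*sqrt(34)

|z^3| = 34*sqrt(34) ≈ 198.2524


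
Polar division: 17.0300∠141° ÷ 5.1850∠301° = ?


r = 17.0300 / 5.1850 = 3.2845
theta = 141° - 301° = -160° = 200° (mod 360)

3.2845 cis(200°)


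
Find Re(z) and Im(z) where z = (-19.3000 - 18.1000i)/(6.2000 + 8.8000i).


Multiply by conjugate: (-19.3000 - 18.1000i)(6.2000 - 8.8000i) / (6.2^2 + 8.8^2)
Numerator real = -19.3*6.2 - (18.1)*8.8 = -278.94
Numerator imag = -18.1*6.2 - (-19.3)*8.8 = 57.62
Denominator = 115.88
Re(z) = -278.94/115.88 = -2.4071
Im(z) = 57.62/115.88 = 0.4972

Re(z) = -2.4071, Im(z) = 0.4972


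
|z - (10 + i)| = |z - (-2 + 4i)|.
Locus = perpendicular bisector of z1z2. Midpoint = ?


Equal distances means the locus is the perpendicular bisector of z1 and z2.
Midpoint = ((10+(-2))/2, (1+4)/2) = (4.0000, 2.5000)

Perpendicular bisector through (4.0000, 2.5000)


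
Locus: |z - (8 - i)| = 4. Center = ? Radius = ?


|z - z0| = r is a circle with center z0 and radius r.
Center = (8, -1), radius = 4

Circle with center (8, -1) and radius 4


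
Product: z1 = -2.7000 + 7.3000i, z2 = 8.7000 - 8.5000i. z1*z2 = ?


Real = -2.7*8.7 - 7.3*(-8.5) = -23.49 - (-62.05) = 38.56
Imag = -2.7*(-8.5) + 8.7*7.3 = 22.95 + 63.51 = 86.46

38.5600 + 86.4600i


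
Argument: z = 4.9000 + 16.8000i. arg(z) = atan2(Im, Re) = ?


Re = 4.9, Im = 16.8
arg = atan2(16.8, 4.9) = 73.7398 degrees

arg(z) = 73.7398 degrees


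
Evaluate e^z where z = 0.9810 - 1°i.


e^0.9810 = 2.6671
cos(-1°) = 0.99985
sin(-1°) = -0.01745
Real = 2.6671*0.99985 = 2.6667
Imag = 2.6671*(-0.01745) = -0.0465

2.6667 - 0.0465i


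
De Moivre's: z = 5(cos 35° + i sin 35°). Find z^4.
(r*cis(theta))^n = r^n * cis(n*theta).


r^4 = 5^4 = 625
n*theta = 4*35° = 140° = 140° (mod 360)
a = 625*cos(140°) = -478.7778
b = 625*sin(140°) = 401.7423

625 cis(140°) = -478.7778 + 401.7423i


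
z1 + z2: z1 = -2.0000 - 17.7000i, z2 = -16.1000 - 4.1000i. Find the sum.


Real: -2 - 16.1 = -18.1
Imag: -17.7 - 4.1 = -21.8

-18.1000 - 21.8000i


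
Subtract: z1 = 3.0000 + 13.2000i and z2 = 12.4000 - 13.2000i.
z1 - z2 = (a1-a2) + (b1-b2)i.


Real: 3 - 12.4 = -9.4
Imag: 13.2 + 13.2 = 26.4

-9.4000 + 26.4000i


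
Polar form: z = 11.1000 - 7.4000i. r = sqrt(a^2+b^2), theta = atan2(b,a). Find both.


r = sqrt(123.21+54.76) = sqrt(177.97) = 13.3405
theta = atan2(-7.4, 11.1) = -33.6901 degrees

r = 13.3405, theta = -33.6901 degrees


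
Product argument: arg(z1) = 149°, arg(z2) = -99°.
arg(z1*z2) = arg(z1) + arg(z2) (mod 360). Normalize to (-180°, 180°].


arg(z1*z2) = 149° - 99° = 50°
Normalized to (-180°, 180°]: 50°

50°


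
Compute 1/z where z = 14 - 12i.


|z|^2 = 196+144 = 340
1/z = (14 + 12i)/340

1/z = 0.0412 + 0.0353i


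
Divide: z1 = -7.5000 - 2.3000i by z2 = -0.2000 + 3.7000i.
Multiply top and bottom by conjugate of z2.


Conjugate of z2 = -0.2000 - 3.7000i
Numerator: (-7.5000 - 2.3000i)(-0.2000 - 3.7000i) = -7.0100 + 28.2100i
Denominator: (-0.2)^2 + 3.7^2 = 13.73
Result = (-7.0100 + 28.2100i)/13.73

-0.5106 + 2.0546i


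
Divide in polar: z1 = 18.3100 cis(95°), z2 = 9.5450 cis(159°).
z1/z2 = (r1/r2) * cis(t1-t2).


r = 18.3100 / 9.5450 = 1.9183
theta = 95° - 159° = -64° = 296° (mod 360)

1.9183 cis(296°)


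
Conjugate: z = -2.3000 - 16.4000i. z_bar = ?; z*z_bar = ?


z_bar = -2.3000 + 16.4000i
z*z_bar = (-2.3)^2 + (-16.4)^2 = 5.29 + 268.96 = 274.25

z_bar = -2.3000 + 16.4000i, z*z_bar = 274.25


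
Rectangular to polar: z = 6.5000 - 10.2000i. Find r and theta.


r = sqrt(42.25+104.04) = sqrt(146.29) = 12.0950
theta = atan2(-10.2, 6.5) = -57.4925 degrees

r = 12.0950, theta = -57.4925 degrees


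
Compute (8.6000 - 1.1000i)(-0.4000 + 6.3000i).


Real = 8.6*(-0.4) - (-1.1)*6.3 = -3.44 - (-6.93) = 3.49
Imag = 8.6*6.3 - (0.4)*(-1.1) = 54.18 + 0.44 = 54.62

3.4900 + 54.6200i


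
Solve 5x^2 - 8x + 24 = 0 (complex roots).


disc = (-8)^2 - 4*5*24 = 64 - 480 = -416
sqrt(|disc|) = sqrt(416) = 20.3961
Real part = 8/(2*5) = 0.8000
Imag part = 20.3961/(2*5) = 2.0396

0.8000 ± 2.0396i


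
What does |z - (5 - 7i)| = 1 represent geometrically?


|z - z0| = r is a circle with center z0 and radius r.
Center = (5, -7), radius = 1

Circle with center (5, -7) and radius 1


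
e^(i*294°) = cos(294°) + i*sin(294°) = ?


cos(294°) = 0.4067
sin(294°) = -0.9135

e^(i*294°) = 0.4067 - 0.9135i


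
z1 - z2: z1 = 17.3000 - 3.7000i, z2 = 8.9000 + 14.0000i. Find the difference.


Real: 17.3 - 8.9 = 8.4
Imag: -3.7 - 14 = -17.7

8.4000 - 17.7000i


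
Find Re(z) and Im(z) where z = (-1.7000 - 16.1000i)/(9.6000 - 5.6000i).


Multiply by conjugate: (-1.7000 - 16.1000i)(9.6000 + 5.6000i) / (9.6^2 + (-5.6)^2)
Numerator real = -1.7*9.6 - (16.1)*(-5.6) = 73.84
Numerator imag = -16.1*9.6 - (-1.7)*(-5.6) = -164.08
Denominator = 123.52
Re(z) = 73.84/123.52 = 0.5978
Im(z) = -164.08/123.52 = -1.3284

Re(z) = 0.5978, Im(z) = -1.3284


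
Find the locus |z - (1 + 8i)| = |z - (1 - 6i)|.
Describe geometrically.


Equal distances means the locus is the perpendicular bisector of z1 and z2.
Midpoint = ((1+1)/2, (8+(-6))/2) = (1.0000, 1.0000)

Perpendicular bisector through (1.0000, 1.0000)


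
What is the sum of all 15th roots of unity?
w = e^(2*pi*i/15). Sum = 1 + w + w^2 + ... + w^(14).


The sum of all 15th roots of unity is 0.
Geometric series: (1 - w^15)/(1 - w) = (1-1)/(1-w) = 0 since w^15 = 1, w ≠ 1.
Alternatively: coefficient of z^14 in z^15 - 1 is 0.

0


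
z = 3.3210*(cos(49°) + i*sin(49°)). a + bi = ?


a = 3.3210*cos(49°) = 3.3210*0.65606 = 2.1788
b = 3.3210*sin(49°) = 3.3210*0.7547 = 2.5064

2.1788 + 2.5064i


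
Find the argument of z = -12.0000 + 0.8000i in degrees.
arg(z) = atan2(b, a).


Re = -12, Im = 0.8
arg = atan2(0.8, -12) = 176.1859 degrees

arg(z) = 176.1859 degrees


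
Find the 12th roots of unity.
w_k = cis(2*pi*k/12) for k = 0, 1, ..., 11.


The 12th roots of unity are cis(360k/12°) for k=0..11
Angle step = 360/12 = 30°
Primitive root: cis(30°)
Primitive root = 0.8660 + 0.5000i

12 roots at angles: 0°, 30°, 60°, 90°, 120°, 150°, 180°, 210°, 240°, 270°, 300°, 330°


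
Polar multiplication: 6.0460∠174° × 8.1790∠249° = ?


r = 6.0460 * 8.1790 = 49.4502
theta = 174° + 249° = 423° = 63° (mod 360)

49.4502 cis(63°)


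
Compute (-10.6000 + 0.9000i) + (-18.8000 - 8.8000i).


Real: -10.6 - 18.8 = -29.4
Imag: 0.9 - 8.8 = -7.9

-29.4000 - 7.9000i


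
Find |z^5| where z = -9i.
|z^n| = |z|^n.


|z| = sqrt(0+81) = sqrt(81) = 9
|z^5| = |z|^5 = 9^5 = 59049

|z^5| = 59049


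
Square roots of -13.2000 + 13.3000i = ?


|z| = sqrt(174.24+176.89) = 18.7385
sqrt((|z|+a)/2) = sqrt((18.7385+(-13.2))/2) = sqrt(2.7692) = 1.6641
sqrt((|z|-a)/2) = sqrt((18.7385-(-13.2))/2) = sqrt(15.9692) = 3.9962

±(1.6641 + 3.9962i) i.e. 1.6641 + 3.9962i and -1.6641 - 3.9962i


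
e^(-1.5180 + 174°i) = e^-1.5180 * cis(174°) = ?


e^-1.5180 = 0.2191
cos(174°) = -0.9945
sin(174°) = 0.1045
Real = 0.2191*(-0.9945) = -0.2179
Imag = 0.2191*0.1045 = 0.0229

-0.2179 + 0.0229i


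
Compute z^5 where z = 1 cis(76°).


r^5 = 1^5 = 1
n*theta = 5*76° = 380° = 20° (mod 360)
a = 1*cos(20°) = 0.9397
b = 1*sin(20°) = 0.3420

1 cis(20°) = 0.9397 + 0.3420i


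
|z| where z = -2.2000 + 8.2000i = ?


|z| = sqrt((-2.2)^2 + 8.2^2) = sqrt(4.84 + 67.24) = sqrt(72.08) = 8.4900

|z| = 8.4900


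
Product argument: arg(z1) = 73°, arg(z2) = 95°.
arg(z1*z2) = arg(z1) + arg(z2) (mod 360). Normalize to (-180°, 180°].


arg(z1*z2) = 73° + 95° = 168°
Normalized to (-180°, 180°]: 168°

168°


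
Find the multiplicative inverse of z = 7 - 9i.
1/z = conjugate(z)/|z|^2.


|z|^2 = 49+81 = 130
1/z = (7 + 9i)/130

1/z = 0.0538 + 0.0692i


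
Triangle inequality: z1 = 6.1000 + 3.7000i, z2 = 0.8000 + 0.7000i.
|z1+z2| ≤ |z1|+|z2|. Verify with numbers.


|z1| = sqrt(6.1^2 + 3.7^2) = sqrt(50.9) = 7.1344
|z2| = sqrt(0.8^2 + 0.7^2) = sqrt(1.13) = 1.0630
z1+z2 = 6.9000 + 4.4000i
|z1+z2| = sqrt(66.97) = 8.1835
|z1|+|z2| = 7.1344 + 1.0630 = 8.1974

|z1+z2| = 8.1835 ≤ |z1|+|z2| = 8.1974 (verified)


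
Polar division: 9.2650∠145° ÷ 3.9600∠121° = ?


r = 9.2650 / 3.9600 = 2.3396
theta = 145° - 121° = 24° = 24° (mod 360)

2.3396 cis(24°)


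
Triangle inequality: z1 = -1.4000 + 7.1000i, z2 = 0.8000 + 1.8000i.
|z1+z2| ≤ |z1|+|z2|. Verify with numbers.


|z1| = sqrt((-1.4)^2 + 7.1^2) = sqrt(52.37) = 7.2367
|z2| = sqrt(0.8^2 + 1.8^2) = sqrt(3.88) = 1.9698
z1+z2 = -0.6000 + 8.9000i
|z1+z2| = sqrt(79.57) = 8.9202
|z1|+|z2| = 7.2367 + 1.9698 = 9.2065

|z1+z2| = 8.9202 ≤ |z1|+|z2| = 9.2065 (verified)


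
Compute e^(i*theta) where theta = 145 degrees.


cos(145°) = -0.8192
sin(145°) = 0.5736

e^(i*145°) = -0.8192 + 0.5736i


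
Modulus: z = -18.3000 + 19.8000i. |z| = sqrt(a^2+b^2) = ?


|z| = sqrt((-18.3)^2 + 19.8^2) = sqrt(334.89 + 392.04) = sqrt(726.93) = 26.9616

|z| = 26.9616


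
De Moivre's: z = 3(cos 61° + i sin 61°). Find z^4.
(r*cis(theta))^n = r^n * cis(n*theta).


r^4 = 3^4 = 81
n*theta = 4*61° = 244° = 244° (mod 360)
a = 81*cos(244°) = -35.5081
b = 81*sin(244°) = -72.8023

81 cis(244°) = -35.5081 - 72.8023i


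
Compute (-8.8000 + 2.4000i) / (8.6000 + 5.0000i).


Conjugate of z2 = 8.6000 - 5.0000i
Numerator: (-8.8000 + 2.4000i)(8.6000 - 5.0000i) = -63.6800 + 64.6400i
Denominator: 8.6^2 + 5^2 = 98.96
Result = (-63.6800 + 64.6400i)/98.96

-0.6435 + 0.6532i


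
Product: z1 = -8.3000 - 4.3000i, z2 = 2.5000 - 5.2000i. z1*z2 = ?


Real = -8.3*2.5 - (-4.3)*(-5.2) = -20.75 - 22.36 = -43.11
Imag = -8.3*(-5.2) + 2.5*(-4.3) = 43.16 - (10.75) = 32.41

-43.1100 + 32.4100i


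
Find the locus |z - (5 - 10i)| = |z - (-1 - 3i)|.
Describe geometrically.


Equal distances means the locus is the perpendicular bisector of z1 and z2.
Midpoint = ((5+(-1))/2, (-10+(-3))/2) = (2.0000, -6.5000)

Perpendicular bisector through (2.0000, -6.5000)


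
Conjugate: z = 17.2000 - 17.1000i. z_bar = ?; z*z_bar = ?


z_bar = 17.2000 + 17.1000i
z*z_bar = 17.2^2 + (-17.1)^2 = 295.84 + 292.41 = 588.25

z_bar = 17.2000 + 17.1000i, z*z_bar = 588.25


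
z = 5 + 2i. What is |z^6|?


|z| = sqrt(25+4) = sqrt(29) = 5.3852
|z^6| = |z|^6 = (sqrt(29))^6 = 29^3 = 24389

|z^6| = 24389


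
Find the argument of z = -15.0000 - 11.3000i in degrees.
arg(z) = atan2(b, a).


Re = -15, Im = -11.3
arg = atan2(-11.3, -15) = -143.0081 degrees

arg(z) = -143.0081 degrees


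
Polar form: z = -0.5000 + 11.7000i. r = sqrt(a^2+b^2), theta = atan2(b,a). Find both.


r = sqrt(0.25+136.89) = sqrt(137.14) = 11.7107
theta = atan2(11.7, -0.5) = 92.4470 degrees

r = 11.7107, theta = 92.4470 degrees


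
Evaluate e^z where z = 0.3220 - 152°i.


e^0.3220 = 1.3799
cos(-152°) = -0.88295
sin(-152°) = -0.46947
Real = 1.3799*(-0.88295) = -1.2184
Imag = 1.3799*(-0.46947) = -0.6478

-1.2184 - 0.6478i


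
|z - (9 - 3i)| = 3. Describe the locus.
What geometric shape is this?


|z - z0| = r is a circle with center z0 and radius r.
Center = (9, -3), radius = 3

Circle with center (9, -3) and radius 3


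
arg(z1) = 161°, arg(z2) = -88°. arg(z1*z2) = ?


arg(z1*z2) = 161° - 88° = 73°
Normalized to (-180°, 180°]: 73°

73°


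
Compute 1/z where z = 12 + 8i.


|z|^2 = 144+64 = 208
1/z = (12 - 8i)/208

1/z = 0.0577 - 0.0385i


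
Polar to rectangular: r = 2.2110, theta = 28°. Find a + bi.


a = 2.2110*cos(28°) = 2.2110*0.88295 = 1.9522
b = 2.2110*sin(28°) = 2.2110*0.46947 = 1.0380

1.9522 + 1.0380i


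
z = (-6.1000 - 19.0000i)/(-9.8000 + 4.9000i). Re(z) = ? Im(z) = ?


Multiply by conjugate: (-6.1000 - 19.0000i)(-9.8000 - 4.9000i) / ((-9.8)^2 + 4.9^2)
Numerator real = -6.1*(-9.8) - (19)*4.9 = -33.32
Numerator imag = -19*(-9.8) - (-6.1)*4.9 = 216.09
Denominator = 120.05
Re(z) = -33.32/120.05 = -0.2776
Im(z) = 216.09/120.05 = 1.8000

Re(z) = -0.2776, Im(z) = 1.8000


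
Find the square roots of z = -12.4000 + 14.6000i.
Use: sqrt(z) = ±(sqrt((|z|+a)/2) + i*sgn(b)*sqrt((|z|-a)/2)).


|z| = sqrt(153.76+213.16) = 19.1552
sqrt((|z|+a)/2) = sqrt((19.1552+(-12.4))/2) = sqrt(3.3776) = 1.8378
sqrt((|z|-a)/2) = sqrt((19.1552-(-12.4))/2) = sqrt(15.7776) = 3.9721

±(1.8378 + 3.9721i) i.e. 1.8378 + 3.9721i and -1.8378 - 3.9721i


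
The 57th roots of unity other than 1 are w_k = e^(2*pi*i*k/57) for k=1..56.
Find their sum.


With w = e^(2*pi*i/57), all 57 of the 57th roots of unity w^0 = 1, w, ..., w^(56) sum to 0: 1 + w + ... + w^(56) = (1 - w^57)/(1 - w) = 0 since w^57 = 1, w ≠ 1.
Removing the root 1: w + w^2 + ... + w^(56) = 0 - 1 = -1

Sum = -1


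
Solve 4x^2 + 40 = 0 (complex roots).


disc = 0^2 - 4*4*40 = 0 - 640 = -640
sqrt(|disc|) = sqrt(640) = 25.2982
Real part = 0/(2*4) = 0
Imag part = 25.2982/(2*4) = 3.1623

0 ± 3.1623i


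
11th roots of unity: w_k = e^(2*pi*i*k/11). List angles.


The 11th roots of unity are cis(360k/11°) for k=0..10
Angle step = 360/11 = 32.7273°
Primitive root: cis(32.7273°)
Primitive root = 0.8413 + 0.5406i

11 roots at angles: 0°, 32.7273°, 65.4545°, 98.1818°, 130.9091°, 163.6364°, 196.3636°, 229.0909°, 261.8182°, 294.5455°, 327.2727°


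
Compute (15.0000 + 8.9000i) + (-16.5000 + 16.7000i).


Real: 15 - 16.5 = -1.5
Imag: 8.9 + 16.7 = 25.6

-1.5000 + 25.6000i


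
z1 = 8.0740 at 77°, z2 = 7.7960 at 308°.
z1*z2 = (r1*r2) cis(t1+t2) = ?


r = 8.0740 * 7.7960 = 62.9449
theta = 77° + 308° = 385° = 25° (mod 360)

62.9449 cis(25°)


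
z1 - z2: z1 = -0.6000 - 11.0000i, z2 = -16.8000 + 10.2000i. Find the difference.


Real: -0.6 + 16.8 = 16.2
Imag: -11 - 10.2 = -21.2

16.2000 - 21.2000i


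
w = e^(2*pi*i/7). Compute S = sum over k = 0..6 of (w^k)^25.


The roots are w_k = w^k with w = e^(2*pi*i/7), and (w^k)^25 = (w^25)^k.
So S = 1 + u + u^2 + ... + u^(6) with u = w^25.
25 = 3*7 + 4, so 25 is not a multiple of 7: u = (w^7)^3 * w^4 = w^4 ≠ 1 (w is a primitive 7th root), while u^7 = (w^7)^25 = 1.
Geometric series: S = (1 - u^7)/(1 - u) = (1 - 1)/(1 - u) = 0

S = 0


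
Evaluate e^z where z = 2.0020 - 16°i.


e^2.0020 = 7.4038
cos(-16°) = 0.96126
sin(-16°) = -0.27564
Real = 7.4038*0.96126 = 7.1170
Imag = 7.4038*(-0.27564) = -2.0408

7.1170 - 2.0408i


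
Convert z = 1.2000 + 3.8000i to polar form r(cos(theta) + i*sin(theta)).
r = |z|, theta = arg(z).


r = sqrt(1.44+14.44) = sqrt(15.88) = 3.9850
theta = atan2(3.8, 1.2) = 72.4744 degrees

r = 3.9850, theta = 72.4744 degrees


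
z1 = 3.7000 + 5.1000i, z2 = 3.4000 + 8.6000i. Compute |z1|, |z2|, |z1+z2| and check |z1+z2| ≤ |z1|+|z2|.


|z1| = sqrt(3.7^2 + 5.1^2) = sqrt(39.7) = 6.3008
|z2| = sqrt(3.4^2 + 8.6^2) = sqrt(85.52) = 9.2477
z1+z2 = 7.1000 + 13.7000i
|z1+z2| = sqrt(238.1) = 15.4305
|z1|+|z2| = 6.3008 + 9.2477 = 15.5485

|z1+z2| = 15.4305 ≤ |z1|+|z2| = 15.5485 (verified)


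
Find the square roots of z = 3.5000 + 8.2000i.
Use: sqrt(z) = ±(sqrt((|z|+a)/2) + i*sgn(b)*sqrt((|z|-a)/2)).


|z| = sqrt(12.25+67.24) = 8.9157
sqrt((|z|+a)/2) = sqrt((8.9157+3.5)/2) = sqrt(6.2079) = 2.4916
sqrt((|z|-a)/2) = sqrt((8.9157-3.5)/2) = sqrt(2.7079) = 1.6456

±(2.4916 + 1.6456i) i.e. 2.4916 + 1.6456i and -2.4916 - 1.6456i


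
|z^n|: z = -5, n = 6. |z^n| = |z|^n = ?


|z| = sqrt(25+0) = sqrt(25) = 5
|z^6| = |z|^6 = 5^6 = 15625

|z^6| = 15625


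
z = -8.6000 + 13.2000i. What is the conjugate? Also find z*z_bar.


z_bar = -8.6000 - 13.2000i
z*z_bar = (-8.6)^2 + 13.2^2 = 73.96 + 174.24 = 248.2

z_bar = -8.6000 - 13.2000i, z*z_bar = 248.2


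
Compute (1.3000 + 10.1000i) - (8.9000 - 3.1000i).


Real: 1.3 - 8.9 = -7.6
Imag: 10.1 + 3.1 = 13.2

-7.6000 + 13.2000i


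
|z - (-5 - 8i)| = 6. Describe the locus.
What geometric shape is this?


|z - z0| = r is a circle with center z0 and radius r.
Center = (-5, -8), radius = 6

Circle with center (-5, -8) and radius 6


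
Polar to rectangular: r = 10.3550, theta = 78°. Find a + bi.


a = 10.3550*cos(78°) = 10.3550*0.20791 = 2.1529
b = 10.3550*sin(78°) = 10.3550*0.97815 = 10.1287

2.1529 + 10.1287i


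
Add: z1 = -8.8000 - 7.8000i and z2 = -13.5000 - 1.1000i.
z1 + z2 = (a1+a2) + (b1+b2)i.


Real: -8.8 - 13.5 = -22.3
Imag: -7.8 - 1.1 = -8.9

-22.3000 - 8.9000i


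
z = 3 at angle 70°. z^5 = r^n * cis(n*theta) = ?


r^5 = 3^5 = 243
n*theta = 5*70° = 350° = 350° (mod 360)
a = 243*cos(350°) = 239.3083
b = 243*sin(350°) = -42.1965

243 cis(350°) = 239.3083 - 42.1965i


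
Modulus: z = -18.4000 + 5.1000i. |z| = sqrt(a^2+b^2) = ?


|z| = sqrt((-18.4)^2 + 5.1^2) = sqrt(338.56 + 26.01) = sqrt(364.57) = 19.0937

|z| = 19.0937


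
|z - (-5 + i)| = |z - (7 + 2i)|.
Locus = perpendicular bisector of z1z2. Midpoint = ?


Equal distances means the locus is the perpendicular bisector of z1 and z2.
Midpoint = ((-5+7)/2, (1+2)/2) = (1.0000, 1.5000)

Perpendicular bisector through (1.0000, 1.5000)


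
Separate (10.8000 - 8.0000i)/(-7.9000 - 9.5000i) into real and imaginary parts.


Multiply by conjugate: (10.8000 - 8.0000i)(-7.9000 + 9.5000i) / ((-7.9)^2 + (-9.5)^2)
Numerator real = 10.8*(-7.9) - (8)*(-9.5) = -9.32
Numerator imag = -8*(-7.9) - 10.8*(-9.5) = 165.8
Denominator = 152.66
Re(z) = -9.32/152.66 = -0.0611
Im(z) = 165.8/152.66 = 1.0861

Re(z) = -0.0611, Im(z) = 1.0861


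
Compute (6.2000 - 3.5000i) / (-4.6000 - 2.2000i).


Conjugate of z2 = -4.6000 + 2.2000i
Numerator: (6.2000 - 3.5000i)(-4.6000 + 2.2000i) = -20.8200 + 29.7400i
Denominator: (-4.6)^2 + (-2.2)^2 = 26
Result = (-20.8200 + 29.7400i)/26

-0.8008 + 1.1438i


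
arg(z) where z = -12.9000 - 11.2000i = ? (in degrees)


Re = -12.9, Im = -11.2
arg = atan2(-11.2, -12.9) = -139.0349 degrees

arg(z) = -139.0349 degrees


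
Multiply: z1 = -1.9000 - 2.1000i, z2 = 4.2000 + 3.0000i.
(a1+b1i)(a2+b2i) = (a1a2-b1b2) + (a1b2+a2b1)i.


Real = -1.9*4.2 - (-2.1)*3 = -7.98 - (-6.3) = -1.68
Imag = -1.9*3 + 4.2*(-2.1) = -5.7 - (8.82) = -14.52

-1.6800 - 14.5200i


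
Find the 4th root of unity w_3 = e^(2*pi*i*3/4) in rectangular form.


Angle = 360*3/4 = 270°
a = cos(270°) = 0
b = sin(270°) = -1.0000

0 - 1.0000i


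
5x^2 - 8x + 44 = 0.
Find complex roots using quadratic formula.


disc = (-8)^2 - 4*5*44 = 64 - 880 = -816
sqrt(|disc|) = sqrt(816) = 28.5657
Real part = 8/(2*5) = 0.8000
Imag part = 28.5657/(2*5) = 2.8566

0.8000 ± 2.8566i


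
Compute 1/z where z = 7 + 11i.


|z|^2 = 49+121 = 170
1/z = (7 - 11i)/170

1/z = 0.0412 - 0.0647i


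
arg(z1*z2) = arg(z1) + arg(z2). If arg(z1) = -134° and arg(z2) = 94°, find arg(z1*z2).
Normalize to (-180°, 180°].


arg(z1*z2) = -134° + 94° = -40°
Normalized to (-180°, 180°]: -40°

-40°


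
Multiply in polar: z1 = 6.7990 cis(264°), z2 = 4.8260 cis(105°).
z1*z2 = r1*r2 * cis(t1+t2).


r = 6.7990 * 4.8260 = 32.8120
theta = 264° + 105° = 369° = 9° (mod 360)

32.8120 cis(9°)
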